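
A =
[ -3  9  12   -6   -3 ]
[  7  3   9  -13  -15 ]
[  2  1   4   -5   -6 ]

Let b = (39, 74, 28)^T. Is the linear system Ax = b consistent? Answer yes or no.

yes

Row reduce the augmented matrix [A | b].
R2 ← R2 + (7/3)·R1: [0, 24, 37, -27, -22, 165]
R3 ← R3 + (2/3)·R1: [0, 7, 12, -9, -8, 54]
R3 ← R3 − (7/24)·R2: [0, 0, 29/24, -9/8, -19/12, 47/8]
The echelon form has 3 nonzero rows, and every pivot lies in the first 5 columns, so rank(A) = rank([A|b]) = 3.
The system is consistent.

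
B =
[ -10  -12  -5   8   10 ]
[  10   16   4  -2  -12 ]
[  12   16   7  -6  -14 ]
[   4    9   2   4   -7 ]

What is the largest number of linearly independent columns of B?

3

Row reduce to echelon form.
R2 ← R2 + R1: [0, 4, -1, 6, -2]
R3 ← R3 + (6/5)·R1: [0, 8/5, 1, 18/5, -2]
R4 ← R4 + (2/5)·R1: [0, 21/5, 0, 36/5, -3]
R3 ← R3 − (2/5)·R2: [0, 0, 7/5, 6/5, -6/5]
R4 ← R4 − (21/20)·R2: [0, 0, 21/20, 9/10, -9/10]
R4 ← R4 − (3/4)·R3: [0, 0, 0, 0, 0]
Echelon form has 3 nonzero rows, so rank(B) = 3.
The rank gives the maximum number of linearly independent columns: 3.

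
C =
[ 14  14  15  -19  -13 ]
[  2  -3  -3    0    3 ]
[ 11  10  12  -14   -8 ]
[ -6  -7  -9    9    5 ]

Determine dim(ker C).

Row reduce to echelon form.
R2 ← R2 − (1/7)·R1: [0, -5, -36/7, 19/7, 34/7]
R3 ← R3 − (11/14)·R1: [0, -1, 3/14, 13/14, 31/14]
R4 ← R4 + (3/7)·R1: [0, -1, -18/7, 6/7, -4/7]
R3 ← R3 − (1/5)·R2: [0, 0, 87/70, 27/70, 87/70]
R4 ← R4 − (1/5)·R2: [0, 0, -54/35, 11/35, -54/35]
R4 ← R4 + (36/29)·R3: [0, 0, 0, 23/29, 0]
4 nonzero rows, so rank(C) = 4.
C has 5 columns; by rank–nullity, nullity = 5 − 4 = 1.

1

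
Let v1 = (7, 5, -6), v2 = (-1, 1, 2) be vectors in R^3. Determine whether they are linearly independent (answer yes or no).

yes

Form the matrix with these vectors as rows and row reduce.
R2 ← R2 + (1/7)·R1: [0, 12/7, 8/7]
2 nonzero rows, so the 2 vectors span a space of dimension 2.
Since 2 = 2, the vectors are linearly independent.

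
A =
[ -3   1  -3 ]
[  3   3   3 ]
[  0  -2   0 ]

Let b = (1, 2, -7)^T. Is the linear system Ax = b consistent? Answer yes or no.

no

Row reduce the augmented matrix [A | b].
R2 ← R2 + R1: [0, 4, 0, 3]
R3 ← R3 + (1/2)·R2: [0, 0, 0, -11/2]
The echelon form has 3 nonzero rows; the last pivot sits in the augmented column, so rank(A) = 2 but rank([A|b]) = 3.
Since the ranks differ, the system is inconsistent.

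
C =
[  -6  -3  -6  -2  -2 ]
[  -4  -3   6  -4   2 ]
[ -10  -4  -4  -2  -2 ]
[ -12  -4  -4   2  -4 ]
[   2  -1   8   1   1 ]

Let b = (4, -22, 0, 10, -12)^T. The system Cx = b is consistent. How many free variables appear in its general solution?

1

Row reduce the augmented matrix [C | b].
R2 ← R2 − (2/3)·R1: [0, -1, 10, -8/3, 10/3, -74/3]
R3 ← R3 − (5/3)·R1: [0, 1, 6, 4/3, 4/3, -20/3]
R4 ← R4 − (2)·R1: [0, 2, 8, 6, 0, 2]
R5 ← R5 + (1/3)·R1: [0, -2, 6, 1/3, 1/3, -32/3]
R3 ← R3 + R2: [0, 0, 16, -4/3, 14/3, -94/3]
R4 ← R4 + (2)·R2: [0, 0, 28, 2/3, 20/3, -142/3]
R5 ← R5 − (2)·R2: [0, 0, -14, 17/3, -19/3, 116/3]
R4 ← R4 − (7/4)·R3: [0, 0, 0, 3, -3/2, 15/2]
R5 ← R5 + (7/8)·R3: [0, 0, 0, 9/2, -9/4, 45/4]
R5 ← R5 − (3/2)·R4: [0, 0, 0, 0, 0, 0]
The echelon form has 4 nonzero rows, and every pivot lies in the first 5 columns, so rank(C) = rank([C|b]) = 4.
The system is consistent.
Free variables = (unknowns) − (rank) = 5 − 4 = 1.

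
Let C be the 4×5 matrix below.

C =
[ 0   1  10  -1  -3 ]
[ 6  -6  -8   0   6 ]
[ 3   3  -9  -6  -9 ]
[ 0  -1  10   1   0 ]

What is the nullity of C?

1

Row reduce to echelon form.
Swap R1 ↔ R2
R3 ← R3 − (1/2)·R1: [0, 6, -5, -6, -12]
R3 ← R3 − (6)·R2: [0, 0, -65, 0, 6]
R4 ← R4 + R2: [0, 0, 20, 0, -3]
R4 ← R4 + (4/13)·R3: [0, 0, 0, 0, -15/13]
4 nonzero rows, so rank(C) = 4.
C has 5 columns; by rank–nullity, nullity = 5 − 4 = 1.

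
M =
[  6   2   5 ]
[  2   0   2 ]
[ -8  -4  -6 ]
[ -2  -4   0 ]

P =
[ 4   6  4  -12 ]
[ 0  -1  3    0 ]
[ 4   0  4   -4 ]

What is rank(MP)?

2

First compute MP:
[[ 44,  34,  50, -92],
 [ 16,  12,  16, -32],
 [-56, -44, -68, 120],
 [ -8,  -8, -20,  24]]
Now row reduce the product.
R2 ← R2 − (4/11)·R1: [0, -4/11, -24/11, 16/11]
R3 ← R3 + (14/11)·R1: [0, -8/11, -48/11, 32/11]
R4 ← R4 + (2/11)·R1: [0, -20/11, -120/11, 80/11]
R3 ← R3 − (2)·R2: [0, 0, 0, 0]
R4 ← R4 − (5)·R2: [0, 0, 0, 0]
2 nonzero rows, so rank(MP) = 2.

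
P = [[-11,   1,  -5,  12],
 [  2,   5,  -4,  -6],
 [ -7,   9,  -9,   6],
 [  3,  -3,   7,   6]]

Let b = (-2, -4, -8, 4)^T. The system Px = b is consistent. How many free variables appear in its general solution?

0

Row reduce the augmented matrix [P | b].
R2 ← R2 + (2/11)·R1: [0, 57/11, -54/11, -42/11, -48/11]
R3 ← R3 − (7/11)·R1: [0, 92/11, -64/11, -18/11, -74/11]
R4 ← R4 + (3/11)·R1: [0, -30/11, 62/11, 102/11, 38/11]
R3 ← R3 − (92/57)·R2: [0, 0, 40/19, 86/19, 6/19]
R4 ← R4 + (10/19)·R2: [0, 0, 58/19, 138/19, 22/19]
R4 ← R4 − (29/20)·R3: [0, 0, 0, 7/10, 7/10]
The echelon form has 4 nonzero rows, and every pivot lies in the first 4 columns, so rank(P) = rank([P|b]) = 4.
The system is consistent.
Free variables = (unknowns) − (rank) = 4 − 4 = 0.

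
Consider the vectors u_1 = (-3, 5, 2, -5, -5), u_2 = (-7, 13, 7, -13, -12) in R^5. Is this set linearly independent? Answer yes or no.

Form the matrix with these vectors as rows and row reduce.
R2 ← R2 − (7/3)·R1: [0, 4/3, 7/3, -4/3, -1/3]
2 nonzero rows, so the 2 vectors span a space of dimension 2.
Since 2 = 2, the vectors are linearly independent.

yes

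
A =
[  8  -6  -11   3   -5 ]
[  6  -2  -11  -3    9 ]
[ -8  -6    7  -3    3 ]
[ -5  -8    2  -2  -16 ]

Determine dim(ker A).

1

Row reduce to echelon form.
R2 ← R2 − (3/4)·R1: [0, 5/2, -11/4, -21/4, 51/4]
R3 ← R3 + R1: [0, -12, -4, 0, -2]
R4 ← R4 + (5/8)·R1: [0, -47/4, -39/8, -1/8, -153/8]
R3 ← R3 + (24/5)·R2: [0, 0, -86/5, -126/5, 296/5]
R4 ← R4 + (47/10)·R2: [0, 0, -89/5, -124/5, 204/5]
R4 ← R4 − (89/86)·R3: [0, 0, 0, 55/43, -880/43]
4 nonzero rows, so rank(A) = 4.
A has 5 columns; by rank–nullity, nullity = 5 − 4 = 1.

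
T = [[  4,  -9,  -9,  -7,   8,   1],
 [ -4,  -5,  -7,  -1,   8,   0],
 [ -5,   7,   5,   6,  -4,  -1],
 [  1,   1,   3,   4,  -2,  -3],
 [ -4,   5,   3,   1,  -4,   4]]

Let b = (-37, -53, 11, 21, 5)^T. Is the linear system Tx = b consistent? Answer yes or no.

Row reduce the augmented matrix [T | b].
R2 ← R2 + R1: [0, -14, -16, -8, 16, 1, -90]
R3 ← R3 + (5/4)·R1: [0, -17/4, -25/4, -11/4, 6, 1/4, -141/4]
R4 ← R4 − (1/4)·R1: [0, 13/4, 21/4, 23/4, -4, -13/4, 121/4]
R5 ← R5 + R1: [0, -4, -6, -6, 4, 5, -32]
R3 ← R3 − (17/56)·R2: [0, 0, -39/28, -9/28, 8/7, -3/56, -111/14]
R4 ← R4 + (13/56)·R2: [0, 0, 43/28, 109/28, -2/7, -169/56, 131/14]
R5 ← R5 − (2/7)·R2: [0, 0, -10/7, -26/7, -4/7, 33/7, -44/7]
R4 ← R4 + (43/39)·R3: [0, 0, 0, 46/13, 38/39, -40/13, 8/13]
R5 ← R5 − (40/39)·R3: [0, 0, 0, -44/13, -68/39, 62/13, 24/13]
R5 ← R5 + (22/23)·R4: [0, 0, 0, 0, -56/69, 42/23, 56/23]
The echelon form has 5 nonzero rows, and every pivot lies in the first 6 columns, so rank(T) = rank([T|b]) = 5.
The system is consistent.

yes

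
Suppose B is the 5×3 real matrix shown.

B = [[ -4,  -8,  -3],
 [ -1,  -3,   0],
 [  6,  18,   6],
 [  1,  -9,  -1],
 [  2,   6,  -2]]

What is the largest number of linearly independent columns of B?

3

Row reduce to echelon form.
R2 ← R2 − (1/4)·R1: [0, -1, 3/4]
R3 ← R3 + (3/2)·R1: [0, 6, 3/2]
R4 ← R4 + (1/4)·R1: [0, -11, -7/4]
R5 ← R5 + (1/2)·R1: [0, 2, -7/2]
R3 ← R3 + (6)·R2: [0, 0, 6]
R4 ← R4 − (11)·R2: [0, 0, -10]
R5 ← R5 + (2)·R2: [0, 0, -2]
R4 ← R4 + (5/3)·R3: [0, 0, 0]
R5 ← R5 + (1/3)·R3: [0, 0, 0]
Echelon form has 3 nonzero rows, so rank(B) = 3.
The rank gives the maximum number of linearly independent columns: 3.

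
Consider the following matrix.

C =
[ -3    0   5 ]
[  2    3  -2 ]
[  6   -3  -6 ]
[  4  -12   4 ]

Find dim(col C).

3

Row reduce to echelon form.
R2 ← R2 + (2/3)·R1: [0, 3, 4/3]
R3 ← R3 + (2)·R1: [0, -3, 4]
R4 ← R4 + (4/3)·R1: [0, -12, 32/3]
R3 ← R3 + R2: [0, 0, 16/3]
R4 ← R4 + (4)·R2: [0, 0, 16]
R4 ← R4 − (3)·R3: [0, 0, 0]
Echelon form has 3 nonzero rows, so rank(C) = 3.
The column space has dimension equal to the rank: 3.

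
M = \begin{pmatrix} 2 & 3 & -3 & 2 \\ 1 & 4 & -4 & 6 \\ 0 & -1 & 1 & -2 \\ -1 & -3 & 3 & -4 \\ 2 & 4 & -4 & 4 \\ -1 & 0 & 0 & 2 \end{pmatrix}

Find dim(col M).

2

Row reduce to echelon form.
R2 ← R2 − (1/2)·R1: [0, 5/2, -5/2, 5]
R4 ← R4 + (1/2)·R1: [0, -3/2, 3/2, -3]
R5 ← R5 − R1: [0, 1, -1, 2]
R6 ← R6 + (1/2)·R1: [0, 3/2, -3/2, 3]
R3 ← R3 + (2/5)·R2: [0, 0, 0, 0]
R4 ← R4 + (3/5)·R2: [0, 0, 0, 0]
R5 ← R5 − (2/5)·R2: [0, 0, 0, 0]
R6 ← R6 − (3/5)·R2: [0, 0, 0, 0]
Echelon form has 2 nonzero rows, so rank(M) = 2.
The column space has dimension equal to the rank: 2.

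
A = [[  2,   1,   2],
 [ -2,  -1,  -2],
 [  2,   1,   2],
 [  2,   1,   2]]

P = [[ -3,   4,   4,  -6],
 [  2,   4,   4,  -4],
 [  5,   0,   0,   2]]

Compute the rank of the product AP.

First compute AP:
[[  6,  12,  12, -12],
 [ -6, -12, -12,  12],
 [  6,  12,  12, -12],
 [  6,  12,  12, -12]]
Now row reduce the product.
R2 ← R2 + R1: [0, 0, 0, 0]
R3 ← R3 − R1: [0, 0, 0, 0]
R4 ← R4 − R1: [0, 0, 0, 0]
1 nonzero row, so rank(AP) = 1.

1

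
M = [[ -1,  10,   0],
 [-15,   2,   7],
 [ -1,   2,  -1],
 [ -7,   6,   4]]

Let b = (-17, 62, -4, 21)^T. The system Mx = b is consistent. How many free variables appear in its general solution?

0

Row reduce the augmented matrix [M | b].
R2 ← R2 − (15)·R1: [0, -148, 7, 317]
R3 ← R3 − R1: [0, -8, -1, 13]
R4 ← R4 − (7)·R1: [0, -64, 4, 140]
R3 ← R3 − (2/37)·R2: [0, 0, -51/37, -153/37]
R4 ← R4 − (16/37)·R2: [0, 0, 36/37, 108/37]
R4 ← R4 + (12/17)·R3: [0, 0, 0, 0]
The echelon form has 3 nonzero rows, and every pivot lies in the first 3 columns, so rank(M) = rank([M|b]) = 3.
The system is consistent.
Free variables = (unknowns) − (rank) = 3 − 3 = 0.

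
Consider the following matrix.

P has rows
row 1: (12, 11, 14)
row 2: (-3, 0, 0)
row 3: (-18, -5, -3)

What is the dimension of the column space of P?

Row reduce to echelon form.
R2 ← R2 + (1/4)·R1: [0, 11/4, 7/2]
R3 ← R3 + (3/2)·R1: [0, 23/2, 18]
R3 ← R3 − (46/11)·R2: [0, 0, 37/11]
Echelon form has 3 nonzero rows, so rank(P) = 3.
The column space has dimension equal to the rank: 3.

3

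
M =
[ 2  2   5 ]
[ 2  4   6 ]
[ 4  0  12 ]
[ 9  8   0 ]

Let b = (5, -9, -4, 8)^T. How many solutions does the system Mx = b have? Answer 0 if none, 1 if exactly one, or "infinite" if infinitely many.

Row reduce the augmented matrix [M | b].
R2 ← R2 − R1: [0, 2, 1, -14]
R3 ← R3 − (2)·R1: [0, -4, 2, -14]
R4 ← R4 − (9/2)·R1: [0, -1, -45/2, -29/2]
R3 ← R3 + (2)·R2: [0, 0, 4, -42]
R4 ← R4 + (1/2)·R2: [0, 0, -22, -43/2]
R4 ← R4 + (11/2)·R3: [0, 0, 0, -505/2]
The echelon form has 4 nonzero rows; the last pivot sits in the augmented column, so rank(M) = 3 but rank([M|b]) = 4.
Since the ranks differ, the system is inconsistent.
It has no solutions.

0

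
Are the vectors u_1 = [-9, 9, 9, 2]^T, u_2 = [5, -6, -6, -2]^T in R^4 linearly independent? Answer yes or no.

Form the matrix with these vectors as rows and row reduce.
R2 ← R2 + (5/9)·R1: [0, -1, -1, -8/9]
2 nonzero rows, so the 2 vectors span a space of dimension 2.
Since 2 = 2, the vectors are linearly independent.

yes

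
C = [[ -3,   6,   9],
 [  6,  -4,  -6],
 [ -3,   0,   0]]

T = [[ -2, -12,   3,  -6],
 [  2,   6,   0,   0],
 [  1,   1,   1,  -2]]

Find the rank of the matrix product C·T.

2

First compute CT:
[[ 27,  81,   0,   0],
 [-26, -102,  12, -24],
 [  6,  36,  -9,  18]]
Now row reduce the product.
R2 ← R2 + (26/27)·R1: [0, -24, 12, -24]
R3 ← R3 − (2/9)·R1: [0, 18, -9, 18]
R3 ← R3 + (3/4)·R2: [0, 0, 0, 0]
2 nonzero rows, so rank(CT) = 2.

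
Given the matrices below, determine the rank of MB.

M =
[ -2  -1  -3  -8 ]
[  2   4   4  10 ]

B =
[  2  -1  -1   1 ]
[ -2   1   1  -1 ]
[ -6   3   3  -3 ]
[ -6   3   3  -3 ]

First compute MB:
[[ 64, -32, -32,  32],
 [-88,  44,  44, -44]]
Now row reduce the product.
R2 ← R2 + (11/8)·R1: [0, 0, 0, 0]
1 nonzero row, so rank(MB) = 1.

1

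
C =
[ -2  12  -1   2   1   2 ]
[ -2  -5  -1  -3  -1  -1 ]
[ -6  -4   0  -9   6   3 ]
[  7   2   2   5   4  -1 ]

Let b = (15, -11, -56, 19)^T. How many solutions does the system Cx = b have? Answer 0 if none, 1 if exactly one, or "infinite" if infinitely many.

Row reduce the augmented matrix [C | b].
R2 ← R2 − R1: [0, -17, 0, -5, -2, -3, -26]
R3 ← R3 − (3)·R1: [0, -40, 3, -15, 3, -3, -101]
R4 ← R4 + (7/2)·R1: [0, 44, -3/2, 12, 15/2, 6, 143/2]
R3 ← R3 − (40/17)·R2: [0, 0, 3, -55/17, 131/17, 69/17, -677/17]
R4 ← R4 + (44/17)·R2: [0, 0, -3/2, -16/17, 79/34, -30/17, 143/34]
R4 ← R4 + (1/2)·R3: [0, 0, 0, -87/34, 105/17, 9/34, -267/17]
The echelon form has 4 nonzero rows, and every pivot lies in the first 6 columns, so rank(C) = rank([C|b]) = 4.
The system is consistent.
rank = 4 < 6 unknowns, so there are infinitely many solutions.

infinite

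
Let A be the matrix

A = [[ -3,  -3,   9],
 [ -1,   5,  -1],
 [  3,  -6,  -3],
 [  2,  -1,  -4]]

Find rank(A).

2

Row reduce to echelon form.
R2 ← R2 − (1/3)·R1: [0, 6, -4]
R3 ← R3 + R1: [0, -9, 6]
R4 ← R4 + (2/3)·R1: [0, -3, 2]
R3 ← R3 + (3/2)·R2: [0, 0, 0]
R4 ← R4 + (1/2)·R2: [0, 0, 0]
Echelon form has 2 nonzero rows, so rank(A) = 2.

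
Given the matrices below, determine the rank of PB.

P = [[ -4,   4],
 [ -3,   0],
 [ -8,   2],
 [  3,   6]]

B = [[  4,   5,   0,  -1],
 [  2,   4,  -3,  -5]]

2

First compute PB:
[[ -8,  -4, -12, -16],
 [-12, -15,   0,   3],
 [-28, -32,  -6,  -2],
 [ 24,  39, -18, -33]]
Now row reduce the product.
R2 ← R2 − (3/2)·R1: [0, -9, 18, 27]
R3 ← R3 − (7/2)·R1: [0, -18, 36, 54]
R4 ← R4 + (3)·R1: [0, 27, -54, -81]
R3 ← R3 − (2)·R2: [0, 0, 0, 0]
R4 ← R4 + (3)·R2: [0, 0, 0, 0]
2 nonzero rows, so rank(PB) = 2.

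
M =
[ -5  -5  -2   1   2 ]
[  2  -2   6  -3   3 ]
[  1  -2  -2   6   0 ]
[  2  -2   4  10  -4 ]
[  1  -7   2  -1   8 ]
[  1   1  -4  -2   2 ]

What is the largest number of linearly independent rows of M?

5

Row reduce to echelon form.
R2 ← R2 + (2/5)·R1: [0, -4, 26/5, -13/5, 19/5]
R3 ← R3 + (1/5)·R1: [0, -3, -12/5, 31/5, 2/5]
R4 ← R4 + (2/5)·R1: [0, -4, 16/5, 52/5, -16/5]
R5 ← R5 + (1/5)·R1: [0, -8, 8/5, -4/5, 42/5]
R6 ← R6 + (1/5)·R1: [0, 0, -22/5, -9/5, 12/5]
R3 ← R3 − (3/4)·R2: [0, 0, -63/10, 163/20, -49/20]
R4 ← R4 − R2: [0, 0, -2, 13, -7]
R5 ← R5 − (2)·R2: [0, 0, -44/5, 22/5, 4/5]
R4 ← R4 − (20/63)·R3: [0, 0, 0, 656/63, -56/9]
R5 ← R5 − (88/63)·R3: [0, 0, 0, -440/63, 38/9]
R6 ← R6 − (44/63)·R3: [0, 0, 0, -472/63, 37/9]
R5 ← R5 + (55/82)·R4: [0, 0, 0, 0, 2/41]
R6 ← R6 + (59/82)·R4: [0, 0, 0, 0, -15/41]
R6 ← R6 + (15/2)·R5: [0, 0, 0, 0, 0]
Echelon form has 5 nonzero rows, so rank(M) = 5.
The rank gives the maximum number of linearly independent rows: 5.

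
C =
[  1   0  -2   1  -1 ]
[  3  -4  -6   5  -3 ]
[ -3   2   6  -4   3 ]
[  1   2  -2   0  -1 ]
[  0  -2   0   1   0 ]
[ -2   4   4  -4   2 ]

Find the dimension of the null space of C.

3

Row reduce to echelon form.
R2 ← R2 − (3)·R1: [0, -4, 0, 2, 0]
R3 ← R3 + (3)·R1: [0, 2, 0, -1, 0]
R4 ← R4 − R1: [0, 2, 0, -1, 0]
R6 ← R6 + (2)·R1: [0, 4, 0, -2, 0]
R3 ← R3 + (1/2)·R2: [0, 0, 0, 0, 0]
R4 ← R4 + (1/2)·R2: [0, 0, 0, 0, 0]
R5 ← R5 − (1/2)·R2: [0, 0, 0, 0, 0]
R6 ← R6 + R2: [0, 0, 0, 0, 0]
2 nonzero rows, so rank(C) = 2.
C has 5 columns; by rank–nullity, nullity = 5 − 2 = 3.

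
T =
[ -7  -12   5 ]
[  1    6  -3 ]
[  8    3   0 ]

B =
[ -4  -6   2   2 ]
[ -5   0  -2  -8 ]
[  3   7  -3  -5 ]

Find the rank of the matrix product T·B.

First compute TB:
[[103,  77,  -5,  57],
 [-43, -27,  -1, -31],
 [-47, -48,  10,  -8]]
Now row reduce the product.
R2 ← R2 + (43/103)·R1: [0, 530/103, -318/103, -742/103]
R3 ← R3 + (47/103)·R1: [0, -1325/103, 795/103, 1855/103]
R3 ← R3 + (5/2)·R2: [0, 0, 0, 0]
2 nonzero rows, so rank(TB) = 2.

2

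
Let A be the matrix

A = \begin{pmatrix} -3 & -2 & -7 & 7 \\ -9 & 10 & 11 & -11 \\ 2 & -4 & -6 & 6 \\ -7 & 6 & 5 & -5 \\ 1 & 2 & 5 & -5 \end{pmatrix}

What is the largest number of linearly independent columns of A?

2

Row reduce to echelon form.
R2 ← R2 − (3)·R1: [0, 16, 32, -32]
R3 ← R3 + (2/3)·R1: [0, -16/3, -32/3, 32/3]
R4 ← R4 − (7/3)·R1: [0, 32/3, 64/3, -64/3]
R5 ← R5 + (1/3)·R1: [0, 4/3, 8/3, -8/3]
R3 ← R3 + (1/3)·R2: [0, 0, 0, 0]
R4 ← R4 − (2/3)·R2: [0, 0, 0, 0]
R5 ← R5 − (1/12)·R2: [0, 0, 0, 0]
Echelon form has 2 nonzero rows, so rank(A) = 2.
The rank gives the maximum number of linearly independent columns: 2.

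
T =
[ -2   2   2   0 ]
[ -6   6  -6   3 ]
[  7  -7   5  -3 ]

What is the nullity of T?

2

Row reduce to echelon form.
R2 ← R2 − (3)·R1: [0, 0, -12, 3]
R3 ← R3 + (7/2)·R1: [0, 0, 12, -3]
R3 ← R3 + R2: [0, 0, 0, 0]
2 nonzero rows, so rank(T) = 2.
T has 4 columns; by rank–nullity, nullity = 4 − 2 = 2.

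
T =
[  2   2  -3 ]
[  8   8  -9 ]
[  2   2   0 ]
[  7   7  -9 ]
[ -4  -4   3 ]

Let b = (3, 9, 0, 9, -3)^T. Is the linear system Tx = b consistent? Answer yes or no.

yes

Row reduce the augmented matrix [T | b].
R2 ← R2 − (4)·R1: [0, 0, 3, -3]
R3 ← R3 − R1: [0, 0, 3, -3]
R4 ← R4 − (7/2)·R1: [0, 0, 3/2, -3/2]
R5 ← R5 + (2)·R1: [0, 0, -3, 3]
R3 ← R3 − R2: [0, 0, 0, 0]
R4 ← R4 − (1/2)·R2: [0, 0, 0, 0]
R5 ← R5 + R2: [0, 0, 0, 0]
The echelon form has 2 nonzero rows, and every pivot lies in the first 3 columns, so rank(T) = rank([T|b]) = 2.
The system is consistent.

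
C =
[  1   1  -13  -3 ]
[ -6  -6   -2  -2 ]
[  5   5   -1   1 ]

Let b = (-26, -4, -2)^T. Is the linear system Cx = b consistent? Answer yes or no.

Row reduce the augmented matrix [C | b].
R2 ← R2 + (6)·R1: [0, 0, -80, -20, -160]
R3 ← R3 − (5)·R1: [0, 0, 64, 16, 128]
R3 ← R3 + (4/5)·R2: [0, 0, 0, 0, 0]
The echelon form has 2 nonzero rows, and every pivot lies in the first 4 columns, so rank(C) = rank([C|b]) = 2.
The system is consistent.

yes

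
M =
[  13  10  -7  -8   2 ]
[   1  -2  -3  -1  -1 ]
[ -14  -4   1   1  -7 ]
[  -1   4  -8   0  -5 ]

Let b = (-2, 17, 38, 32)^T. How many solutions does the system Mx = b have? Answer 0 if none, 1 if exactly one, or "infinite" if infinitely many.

infinite

Row reduce the augmented matrix [M | b].
R2 ← R2 − (1/13)·R1: [0, -36/13, -32/13, -5/13, -15/13, 223/13]
R3 ← R3 + (14/13)·R1: [0, 88/13, -85/13, -99/13, -63/13, 466/13]
R4 ← R4 + (1/13)·R1: [0, 62/13, -111/13, -8/13, -63/13, 414/13]
R3 ← R3 + (22/9)·R2: [0, 0, -113/9, -77/9, -23/3, 700/9]
R4 ← R4 + (31/18)·R2: [0, 0, -115/9, -23/18, -41/6, 1105/18]
R4 ← R4 − (115/113)·R3: [0, 0, 0, 1679/226, 219/226, -4015/226]
The echelon form has 4 nonzero rows, and every pivot lies in the first 5 columns, so rank(M) = rank([M|b]) = 4.
The system is consistent.
rank = 4 < 5 unknowns, so there are infinitely many solutions.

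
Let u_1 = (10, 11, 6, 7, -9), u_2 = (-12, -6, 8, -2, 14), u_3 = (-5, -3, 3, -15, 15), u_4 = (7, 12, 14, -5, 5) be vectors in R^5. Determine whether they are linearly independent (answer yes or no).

Form the matrix with these vectors as rows and row reduce.
R2 ← R2 + (6/5)·R1: [0, 36/5, 76/5, 32/5, 16/5]
R3 ← R3 + (1/2)·R1: [0, 5/2, 6, -23/2, 21/2]
R4 ← R4 − (7/10)·R1: [0, 43/10, 49/5, -99/10, 113/10]
R3 ← R3 − (25/72)·R2: [0, 0, 13/18, -247/18, 169/18]
R4 ← R4 − (43/72)·R2: [0, 0, 13/18, -247/18, 169/18]
R4 ← R4 − R3: [0, 0, 0, 0, 0]
3 nonzero rows, so the 4 vectors span a space of dimension 3.
Since 3 < 4, the vectors are linearly dependent.

no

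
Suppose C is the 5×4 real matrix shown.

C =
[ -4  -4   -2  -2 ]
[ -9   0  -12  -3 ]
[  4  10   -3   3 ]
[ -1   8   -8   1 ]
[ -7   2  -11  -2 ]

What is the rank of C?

Row reduce to echelon form.
R2 ← R2 − (9/4)·R1: [0, 9, -15/2, 3/2]
R3 ← R3 + R1: [0, 6, -5, 1]
R4 ← R4 − (1/4)·R1: [0, 9, -15/2, 3/2]
R5 ← R5 − (7/4)·R1: [0, 9, -15/2, 3/2]
R3 ← R3 − (2/3)·R2: [0, 0, 0, 0]
R4 ← R4 − R2: [0, 0, 0, 0]
R5 ← R5 − R2: [0, 0, 0, 0]
Echelon form has 2 nonzero rows, so rank(C) = 2.

2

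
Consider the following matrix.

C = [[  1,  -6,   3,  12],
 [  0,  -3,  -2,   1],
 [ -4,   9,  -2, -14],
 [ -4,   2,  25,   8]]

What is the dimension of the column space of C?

4

Row reduce to echelon form.
R3 ← R3 + (4)·R1: [0, -15, 10, 34]
R4 ← R4 + (4)·R1: [0, -22, 37, 56]
R3 ← R3 − (5)·R2: [0, 0, 20, 29]
R4 ← R4 − (22/3)·R2: [0, 0, 155/3, 146/3]
R4 ← R4 − (31/12)·R3: [0, 0, 0, -105/4]
Echelon form has 4 nonzero rows, so rank(C) = 4.
The column space has dimension equal to the rank: 4.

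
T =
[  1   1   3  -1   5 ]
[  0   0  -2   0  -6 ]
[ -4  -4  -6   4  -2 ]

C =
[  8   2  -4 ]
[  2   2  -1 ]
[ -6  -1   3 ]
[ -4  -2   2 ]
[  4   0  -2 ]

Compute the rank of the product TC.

First compute TC:
[[ 16,   3,  -8],
 [-12,   2,   6],
 [-28, -18,  14]]
Now row reduce the product.
R2 ← R2 + (3/4)·R1: [0, 17/4, 0]
R3 ← R3 + (7/4)·R1: [0, -51/4, 0]
R3 ← R3 + (3)·R2: [0, 0, 0]
2 nonzero rows, so rank(TC) = 2.

2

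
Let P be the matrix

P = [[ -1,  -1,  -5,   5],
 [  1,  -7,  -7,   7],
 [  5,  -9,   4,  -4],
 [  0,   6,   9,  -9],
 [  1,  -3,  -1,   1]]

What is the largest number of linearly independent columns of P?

2

Row reduce to echelon form.
R2 ← R2 + R1: [0, -8, -12, 12]
R3 ← R3 + (5)·R1: [0, -14, -21, 21]
R5 ← R5 + R1: [0, -4, -6, 6]
R3 ← R3 − (7/4)·R2: [0, 0, 0, 0]
R4 ← R4 + (3/4)·R2: [0, 0, 0, 0]
R5 ← R5 − (1/2)·R2: [0, 0, 0, 0]
Echelon form has 2 nonzero rows, so rank(P) = 2.
The rank gives the maximum number of linearly independent columns: 2.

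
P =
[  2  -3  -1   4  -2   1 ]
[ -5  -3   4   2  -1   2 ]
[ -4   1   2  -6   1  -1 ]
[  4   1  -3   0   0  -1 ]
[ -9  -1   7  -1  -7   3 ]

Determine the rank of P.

4

Row reduce to echelon form.
R2 ← R2 + (5/2)·R1: [0, -21/2, 3/2, 12, -6, 9/2]
R3 ← R3 + (2)·R1: [0, -5, 0, 2, -3, 1]
R4 ← R4 − (2)·R1: [0, 7, -1, -8, 4, -3]
R5 ← R5 + (9/2)·R1: [0, -29/2, 5/2, 17, -16, 15/2]
R3 ← R3 − (10/21)·R2: [0, 0, -5/7, -26/7, -1/7, -8/7]
R4 ← R4 + (2/3)·R2: [0, 0, 0, 0, 0, 0]
R5 ← R5 − (29/21)·R2: [0, 0, 3/7, 3/7, -54/7, 9/7]
R5 ← R5 + (3/5)·R3: [0, 0, 0, -9/5, -39/5, 3/5]
Swap R4 ↔ R5
Echelon form has 4 nonzero rows, so rank(P) = 4.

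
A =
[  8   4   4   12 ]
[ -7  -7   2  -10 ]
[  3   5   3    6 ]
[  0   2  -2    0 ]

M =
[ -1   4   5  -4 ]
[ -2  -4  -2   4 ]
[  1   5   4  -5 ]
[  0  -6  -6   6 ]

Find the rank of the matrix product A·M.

2

First compute AM:
[[-12, -36, -24,  36],
 [ 23,  70,  47, -70],
 [-10, -29, -19,  29],
 [ -6, -18, -12,  18]]
Now row reduce the product.
R2 ← R2 + (23/12)·R1: [0, 1, 1, -1]
R3 ← R3 − (5/6)·R1: [0, 1, 1, -1]
R4 ← R4 − (1/2)·R1: [0, 0, 0, 0]
R3 ← R3 − R2: [0, 0, 0, 0]
2 nonzero rows, so rank(AM) = 2.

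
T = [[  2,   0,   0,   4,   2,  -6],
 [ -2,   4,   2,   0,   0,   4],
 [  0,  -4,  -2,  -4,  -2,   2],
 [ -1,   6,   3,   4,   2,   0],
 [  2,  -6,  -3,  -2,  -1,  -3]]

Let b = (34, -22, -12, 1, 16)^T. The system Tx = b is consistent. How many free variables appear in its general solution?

Row reduce the augmented matrix [T | b].
R2 ← R2 + R1: [0, 4, 2, 4, 2, -2, 12]
R4 ← R4 + (1/2)·R1: [0, 6, 3, 6, 3, -3, 18]
R5 ← R5 − R1: [0, -6, -3, -6, -3, 3, -18]
R3 ← R3 + R2: [0, 0, 0, 0, 0, 0, 0]
R4 ← R4 − (3/2)·R2: [0, 0, 0, 0, 0, 0, 0]
R5 ← R5 + (3/2)·R2: [0, 0, 0, 0, 0, 0, 0]
The echelon form has 2 nonzero rows, and every pivot lies in the first 6 columns, so rank(T) = rank([T|b]) = 2.
The system is consistent.
Free variables = (unknowns) − (rank) = 6 − 2 = 4.

4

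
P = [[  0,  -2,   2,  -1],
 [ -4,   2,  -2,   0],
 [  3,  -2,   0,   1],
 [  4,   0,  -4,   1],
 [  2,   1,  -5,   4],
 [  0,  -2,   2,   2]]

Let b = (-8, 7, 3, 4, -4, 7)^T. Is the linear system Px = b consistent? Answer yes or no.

no

Row reduce the augmented matrix [P | b].
Swap R1 ↔ R2
R3 ← R3 + (3/4)·R1: [0, -1/2, -3/2, 1, 33/4]
R4 ← R4 + R1: [0, 2, -6, 1, 11]
R5 ← R5 + (1/2)·R1: [0, 2, -6, 4, -1/2]
R3 ← R3 − (1/4)·R2: [0, 0, -2, 5/4, 41/4]
R4 ← R4 + R2: [0, 0, -4, 0, 3]
R5 ← R5 + R2: [0, 0, -4, 3, -17/2]
R6 ← R6 − R2: [0, 0, 0, 3, 15]
R4 ← R4 − (2)·R3: [0, 0, 0, -5/2, -35/2]
R5 ← R5 − (2)·R3: [0, 0, 0, 1/2, -29]
R5 ← R5 + (1/5)·R4: [0, 0, 0, 0, -65/2]
R6 ← R6 + (6/5)·R4: [0, 0, 0, 0, -6]
R6 ← R6 − (12/65)·R5: [0, 0, 0, 0, 0]
The echelon form has 5 nonzero rows; the last pivot sits in the augmented column, so rank(P) = 4 but rank([P|b]) = 5.
Since the ranks differ, the system is inconsistent.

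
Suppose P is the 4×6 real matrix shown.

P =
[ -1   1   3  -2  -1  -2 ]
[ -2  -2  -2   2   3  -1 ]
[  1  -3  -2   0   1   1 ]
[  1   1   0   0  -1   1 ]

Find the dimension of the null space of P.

Row reduce to echelon form.
R2 ← R2 − (2)·R1: [0, -4, -8, 6, 5, 3]
R3 ← R3 + R1: [0, -2, 1, -2, 0, -1]
R4 ← R4 + R1: [0, 2, 3, -2, -2, -1]
R3 ← R3 − (1/2)·R2: [0, 0, 5, -5, -5/2, -5/2]
R4 ← R4 + (1/2)·R2: [0, 0, -1, 1, 1/2, 1/2]
R4 ← R4 + (1/5)·R3: [0, 0, 0, 0, 0, 0]
3 nonzero rows, so rank(P) = 3.
P has 6 columns; by rank–nullity, nullity = 6 − 3 = 3.

3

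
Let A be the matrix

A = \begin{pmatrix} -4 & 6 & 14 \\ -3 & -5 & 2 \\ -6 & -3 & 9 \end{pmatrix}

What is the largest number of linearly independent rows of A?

3

Row reduce to echelon form.
R2 ← R2 − (3/4)·R1: [0, -19/2, -17/2]
R3 ← R3 − (3/2)·R1: [0, -12, -12]
R3 ← R3 − (24/19)·R2: [0, 0, -24/19]
Echelon form has 3 nonzero rows, so rank(A) = 3.
The rank gives the maximum number of linearly independent rows: 3.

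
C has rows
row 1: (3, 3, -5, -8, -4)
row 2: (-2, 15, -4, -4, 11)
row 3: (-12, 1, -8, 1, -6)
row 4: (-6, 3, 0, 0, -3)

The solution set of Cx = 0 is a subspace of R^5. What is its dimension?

Row reduce to echelon form.
R2 ← R2 + (2/3)·R1: [0, 17, -22/3, -28/3, 25/3]
R3 ← R3 + (4)·R1: [0, 13, -28, -31, -22]
R4 ← R4 + (2)·R1: [0, 9, -10, -16, -11]
R3 ← R3 − (13/17)·R2: [0, 0, -1142/51, -1217/51, -1447/51]
R4 ← R4 − (9/17)·R2: [0, 0, -104/17, -188/17, -262/17]
R4 ← R4 − (156/571)·R3: [0, 0, 0, -2592/571, -4374/571]
4 nonzero rows, so rank(C) = 4.
C has 5 columns; by rank–nullity, nullity = 5 − 4 = 1.

1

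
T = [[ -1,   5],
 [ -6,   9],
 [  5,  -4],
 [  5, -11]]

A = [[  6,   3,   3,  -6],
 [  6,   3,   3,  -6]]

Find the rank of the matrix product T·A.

First compute TA:
[[ 24,  12,  12, -24],
 [ 18,   9,   9, -18],
 [  6,   3,   3,  -6],
 [-36, -18, -18,  36]]
Now row reduce the product.
R2 ← R2 − (3/4)·R1: [0, 0, 0, 0]
R3 ← R3 − (1/4)·R1: [0, 0, 0, 0]
R4 ← R4 + (3/2)·R1: [0, 0, 0, 0]
1 nonzero row, so rank(TA) = 1.

1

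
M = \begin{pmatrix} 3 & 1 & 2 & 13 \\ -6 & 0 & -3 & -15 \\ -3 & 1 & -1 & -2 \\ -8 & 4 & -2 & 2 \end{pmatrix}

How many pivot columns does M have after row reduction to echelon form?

Row reduce to echelon form.
R2 ← R2 + (2)·R1: [0, 2, 1, 11]
R3 ← R3 + R1: [0, 2, 1, 11]
R4 ← R4 + (8/3)·R1: [0, 20/3, 10/3, 110/3]
R3 ← R3 − R2: [0, 0, 0, 0]
R4 ← R4 − (10/3)·R2: [0, 0, 0, 0]
Echelon form has 2 nonzero rows, so rank(M) = 2.
Each nonzero row contributes one pivot column: 2 pivot columns.

2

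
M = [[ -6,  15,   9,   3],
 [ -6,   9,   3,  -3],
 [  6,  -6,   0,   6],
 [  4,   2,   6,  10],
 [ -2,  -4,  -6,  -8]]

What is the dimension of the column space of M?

Row reduce to echelon form.
R2 ← R2 − R1: [0, -6, -6, -6]
R3 ← R3 + R1: [0, 9, 9, 9]
R4 ← R4 + (2/3)·R1: [0, 12, 12, 12]
R5 ← R5 − (1/3)·R1: [0, -9, -9, -9]
R3 ← R3 + (3/2)·R2: [0, 0, 0, 0]
R4 ← R4 + (2)·R2: [0, 0, 0, 0]
R5 ← R5 − (3/2)·R2: [0, 0, 0, 0]
Echelon form has 2 nonzero rows, so rank(M) = 2.
The column space has dimension equal to the rank: 2.

2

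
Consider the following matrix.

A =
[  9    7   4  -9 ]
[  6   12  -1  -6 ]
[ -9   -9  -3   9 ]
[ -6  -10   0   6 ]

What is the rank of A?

Row reduce to echelon form.
R2 ← R2 − (2/3)·R1: [0, 22/3, -11/3, 0]
R3 ← R3 + R1: [0, -2, 1, 0]
R4 ← R4 + (2/3)·R1: [0, -16/3, 8/3, 0]
R3 ← R3 + (3/11)·R2: [0, 0, 0, 0]
R4 ← R4 + (8/11)·R2: [0, 0, 0, 0]
Echelon form has 2 nonzero rows, so rank(A) = 2.

2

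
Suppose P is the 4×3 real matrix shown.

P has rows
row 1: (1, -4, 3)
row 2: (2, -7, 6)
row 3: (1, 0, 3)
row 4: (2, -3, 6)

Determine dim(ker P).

1

Row reduce to echelon form.
R2 ← R2 − (2)·R1: [0, 1, 0]
R3 ← R3 − R1: [0, 4, 0]
R4 ← R4 − (2)·R1: [0, 5, 0]
R3 ← R3 − (4)·R2: [0, 0, 0]
R4 ← R4 − (5)·R2: [0, 0, 0]
2 nonzero rows, so rank(P) = 2.
P has 3 columns; by rank–nullity, nullity = 3 − 2 = 1.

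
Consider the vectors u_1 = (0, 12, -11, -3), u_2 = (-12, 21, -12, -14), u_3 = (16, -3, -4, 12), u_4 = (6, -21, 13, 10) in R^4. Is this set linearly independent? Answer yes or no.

no

Form the matrix with these vectors as rows and row reduce.
Swap R1 ↔ R2
R3 ← R3 + (4/3)·R1: [0, 25, -20, -20/3]
R4 ← R4 + (1/2)·R1: [0, -21/2, 7, 3]
R3 ← R3 − (25/12)·R2: [0, 0, 35/12, -5/12]
R4 ← R4 + (7/8)·R2: [0, 0, -21/8, 3/8]
R4 ← R4 + (9/10)·R3: [0, 0, 0, 0]
3 nonzero rows, so the 4 vectors span a space of dimension 3.
Since 3 < 4, the vectors are linearly dependent.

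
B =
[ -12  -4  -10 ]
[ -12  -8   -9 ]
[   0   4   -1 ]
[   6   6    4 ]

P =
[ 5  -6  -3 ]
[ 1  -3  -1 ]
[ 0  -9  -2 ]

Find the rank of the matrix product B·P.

2

First compute BP:
[[-64, 174,  60],
 [-68, 177,  62],
 [  4,  -3,  -2],
 [ 36, -90, -32]]
Now row reduce the product.
R2 ← R2 − (17/16)·R1: [0, -63/8, -7/4]
R3 ← R3 + (1/16)·R1: [0, 63/8, 7/4]
R4 ← R4 + (9/16)·R1: [0, 63/8, 7/4]
R3 ← R3 + R2: [0, 0, 0]
R4 ← R4 + R2: [0, 0, 0]
2 nonzero rows, so rank(BP) = 2.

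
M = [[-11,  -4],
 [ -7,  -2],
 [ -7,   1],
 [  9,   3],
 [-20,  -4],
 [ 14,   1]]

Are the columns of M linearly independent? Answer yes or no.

Row reduce M to echelon form.
R2 ← R2 − (7/11)·R1: [0, 6/11]
R3 ← R3 − (7/11)·R1: [0, 39/11]
R4 ← R4 + (9/11)·R1: [0, -3/11]
R5 ← R5 − (20/11)·R1: [0, 36/11]
R6 ← R6 + (14/11)·R1: [0, -45/11]
R3 ← R3 − (13/2)·R2: [0, 0]
R4 ← R4 + (1/2)·R2: [0, 0]
R5 ← R5 − (6)·R2: [0, 0]
R6 ← R6 + (15/2)·R2: [0, 0]
2 pivots among 2 columns.
Every column is a pivot column, so the columns are linearly independent.

yes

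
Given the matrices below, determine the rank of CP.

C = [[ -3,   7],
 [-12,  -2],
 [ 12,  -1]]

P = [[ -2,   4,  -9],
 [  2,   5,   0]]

2

First compute CP:
[[ 20,  23,  27],
 [ 20, -58, 108],
 [-26,  43, -108]]
Now row reduce the product.
R2 ← R2 − R1: [0, -81, 81]
R3 ← R3 + (13/10)·R1: [0, 729/10, -729/10]
R3 ← R3 + (9/10)·R2: [0, 0, 0]
2 nonzero rows, so rank(CP) = 2.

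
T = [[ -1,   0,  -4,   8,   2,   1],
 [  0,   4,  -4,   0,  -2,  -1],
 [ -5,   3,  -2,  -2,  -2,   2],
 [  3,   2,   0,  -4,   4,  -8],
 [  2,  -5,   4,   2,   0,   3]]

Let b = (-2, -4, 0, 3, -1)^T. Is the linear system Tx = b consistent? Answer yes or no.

Row reduce the augmented matrix [T | b].
R3 ← R3 − (5)·R1: [0, 3, 18, -42, -12, -3, 10]
R4 ← R4 + (3)·R1: [0, 2, -12, 20, 10, -5, -3]
R5 ← R5 + (2)·R1: [0, -5, -4, 18, 4, 5, -5]
R3 ← R3 − (3/4)·R2: [0, 0, 21, -42, -21/2, -9/4, 13]
R4 ← R4 − (1/2)·R2: [0, 0, -10, 20, 11, -9/2, -1]
R5 ← R5 + (5/4)·R2: [0, 0, -9, 18, 3/2, 15/4, -10]
R4 ← R4 + (10/21)·R3: [0, 0, 0, 0, 6, -39/7, 109/21]
R5 ← R5 + (3/7)·R3: [0, 0, 0, 0, -3, 39/14, -31/7]
R5 ← R5 + (1/2)·R4: [0, 0, 0, 0, 0, 0, -11/6]
The echelon form has 5 nonzero rows; the last pivot sits in the augmented column, so rank(T) = 4 but rank([T|b]) = 5.
Since the ranks differ, the system is inconsistent.

no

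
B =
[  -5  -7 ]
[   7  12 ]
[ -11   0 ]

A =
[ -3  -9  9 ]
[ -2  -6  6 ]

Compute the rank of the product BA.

1

First compute BA:
[[ 29,  87, -87],
 [-45, -135, 135],
 [ 33,  99, -99]]
Now row reduce the product.
R2 ← R2 + (45/29)·R1: [0, 0, 0]
R3 ← R3 − (33/29)·R1: [0, 0, 0]
1 nonzero row, so rank(BA) = 1.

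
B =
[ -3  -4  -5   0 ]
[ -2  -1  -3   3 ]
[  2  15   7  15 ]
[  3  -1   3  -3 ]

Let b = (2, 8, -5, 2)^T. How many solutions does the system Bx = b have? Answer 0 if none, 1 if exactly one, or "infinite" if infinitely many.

Row reduce the augmented matrix [B | b].
R2 ← R2 − (2/3)·R1: [0, 5/3, 1/3, 3, 20/3]
R3 ← R3 + (2/3)·R1: [0, 37/3, 11/3, 15, -11/3]
R4 ← R4 + R1: [0, -5, -2, -3, 4]
R3 ← R3 − (37/5)·R2: [0, 0, 6/5, -36/5, -53]
R4 ← R4 + (3)·R2: [0, 0, -1, 6, 24]
R4 ← R4 + (5/6)·R3: [0, 0, 0, 0, -121/6]
The echelon form has 4 nonzero rows; the last pivot sits in the augmented column, so rank(B) = 3 but rank([B|b]) = 4.
Since the ranks differ, the system is inconsistent.
It has no solutions.

0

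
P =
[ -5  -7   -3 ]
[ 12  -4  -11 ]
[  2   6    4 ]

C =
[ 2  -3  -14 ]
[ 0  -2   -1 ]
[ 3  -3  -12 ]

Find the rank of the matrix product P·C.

2

First compute PC:
[[-19,  38, 113],
 [ -9,   5, -32],
 [ 16, -30, -82]]
Now row reduce the product.
R2 ← R2 − (9/19)·R1: [0, -13, -1625/19]
R3 ← R3 + (16/19)·R1: [0, 2, 250/19]
R3 ← R3 + (2/13)·R2: [0, 0, 0]
2 nonzero rows, so rank(PC) = 2.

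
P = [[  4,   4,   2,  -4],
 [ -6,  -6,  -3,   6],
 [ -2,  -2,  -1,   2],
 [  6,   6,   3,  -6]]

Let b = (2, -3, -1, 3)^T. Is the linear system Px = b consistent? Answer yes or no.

Row reduce the augmented matrix [P | b].
R2 ← R2 + (3/2)·R1: [0, 0, 0, 0, 0]
R3 ← R3 + (1/2)·R1: [0, 0, 0, 0, 0]
R4 ← R4 − (3/2)·R1: [0, 0, 0, 0, 0]
The echelon form has 1 nonzero rows, and every pivot lies in the first 4 columns, so rank(P) = rank([P|b]) = 1.
The system is consistent.

yes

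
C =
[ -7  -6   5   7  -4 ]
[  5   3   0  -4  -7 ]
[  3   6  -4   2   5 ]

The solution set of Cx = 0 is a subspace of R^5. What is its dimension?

2

Row reduce to echelon form.
R2 ← R2 + (5/7)·R1: [0, -9/7, 25/7, 1, -69/7]
R3 ← R3 + (3/7)·R1: [0, 24/7, -13/7, 5, 23/7]
R3 ← R3 + (8/3)·R2: [0, 0, 23/3, 23/3, -23]
3 nonzero rows, so rank(C) = 3.
C has 5 columns; by rank–nullity, nullity = 5 − 3 = 2.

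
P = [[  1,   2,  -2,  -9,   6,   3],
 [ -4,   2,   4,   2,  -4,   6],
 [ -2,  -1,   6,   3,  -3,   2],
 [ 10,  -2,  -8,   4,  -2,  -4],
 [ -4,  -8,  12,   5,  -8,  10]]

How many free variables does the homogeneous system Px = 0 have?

1

Row reduce to echelon form.
R2 ← R2 + (4)·R1: [0, 10, -4, -34, 20, 18]
R3 ← R3 + (2)·R1: [0, 3, 2, -15, 9, 8]
R4 ← R4 − (10)·R1: [0, -22, 12, 94, -62, -34]
R5 ← R5 + (4)·R1: [0, 0, 4, -31, 16, 22]
R3 ← R3 − (3/10)·R2: [0, 0, 16/5, -24/5, 3, 13/5]
R4 ← R4 + (11/5)·R2: [0, 0, 16/5, 96/5, -18, 28/5]
R4 ← R4 − R3: [0, 0, 0, 24, -21, 3]
R5 ← R5 − (5/4)·R3: [0, 0, 0, -25, 49/4, 75/4]
R5 ← R5 + (25/24)·R4: [0, 0, 0, 0, -77/8, 175/8]
5 nonzero rows, so rank(P) = 5.
P has 6 columns; by rank–nullity, nullity = 6 − 5 = 1.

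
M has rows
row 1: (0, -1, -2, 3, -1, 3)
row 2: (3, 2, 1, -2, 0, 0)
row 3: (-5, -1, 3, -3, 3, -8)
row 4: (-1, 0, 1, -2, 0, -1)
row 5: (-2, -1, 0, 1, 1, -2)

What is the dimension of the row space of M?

3

Row reduce to echelon form.
Swap R1 ↔ R2
R3 ← R3 + (5/3)·R1: [0, 7/3, 14/3, -19/3, 3, -8]
R4 ← R4 + (1/3)·R1: [0, 2/3, 4/3, -8/3, 0, -1]
R5 ← R5 + (2/3)·R1: [0, 1/3, 2/3, -1/3, 1, -2]
R3 ← R3 + (7/3)·R2: [0, 0, 0, 2/3, 2/3, -1]
R4 ← R4 + (2/3)·R2: [0, 0, 0, -2/3, -2/3, 1]
R5 ← R5 + (1/3)·R2: [0, 0, 0, 2/3, 2/3, -1]
R4 ← R4 + R3: [0, 0, 0, 0, 0, 0]
R5 ← R5 − R3: [0, 0, 0, 0, 0, 0]
Echelon form has 3 nonzero rows, so rank(M) = 3.
The row space has dimension equal to the rank: 3.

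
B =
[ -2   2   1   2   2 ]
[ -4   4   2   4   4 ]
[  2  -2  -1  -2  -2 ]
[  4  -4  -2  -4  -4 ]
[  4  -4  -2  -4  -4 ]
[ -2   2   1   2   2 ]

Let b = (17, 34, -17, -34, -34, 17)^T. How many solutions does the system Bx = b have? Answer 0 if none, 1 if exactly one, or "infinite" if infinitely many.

infinite

Row reduce the augmented matrix [B | b].
R2 ← R2 − (2)·R1: [0, 0, 0, 0, 0, 0]
R3 ← R3 + R1: [0, 0, 0, 0, 0, 0]
R4 ← R4 + (2)·R1: [0, 0, 0, 0, 0, 0]
R5 ← R5 + (2)·R1: [0, 0, 0, 0, 0, 0]
R6 ← R6 − R1: [0, 0, 0, 0, 0, 0]
The echelon form has 1 nonzero rows, and every pivot lies in the first 5 columns, so rank(B) = rank([B|b]) = 1.
The system is consistent.
rank = 1 < 5 unknowns, so there are infinitely many solutions.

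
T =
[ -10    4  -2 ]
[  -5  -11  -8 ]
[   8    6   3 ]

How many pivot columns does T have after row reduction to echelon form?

Row reduce to echelon form.
R2 ← R2 − (1/2)·R1: [0, -13, -7]
R3 ← R3 + (4/5)·R1: [0, 46/5, 7/5]
R3 ← R3 + (46/65)·R2: [0, 0, -231/65]
Echelon form has 3 nonzero rows, so rank(T) = 3.
Each nonzero row contributes one pivot column: 3 pivot columns.

3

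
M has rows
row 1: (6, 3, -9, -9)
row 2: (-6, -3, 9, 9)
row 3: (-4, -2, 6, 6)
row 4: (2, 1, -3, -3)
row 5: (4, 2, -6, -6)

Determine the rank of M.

1

Row reduce to echelon form.
R2 ← R2 + R1: [0, 0, 0, 0]
R3 ← R3 + (2/3)·R1: [0, 0, 0, 0]
R4 ← R4 − (1/3)·R1: [0, 0, 0, 0]
R5 ← R5 − (2/3)·R1: [0, 0, 0, 0]
Echelon form has 1 nonzero row, so rank(M) = 1.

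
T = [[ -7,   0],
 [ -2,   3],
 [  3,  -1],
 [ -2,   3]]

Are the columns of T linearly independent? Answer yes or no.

Row reduce T to echelon form.
R2 ← R2 − (2/7)·R1: [0, 3]
R3 ← R3 + (3/7)·R1: [0, -1]
R4 ← R4 − (2/7)·R1: [0, 3]
R3 ← R3 + (1/3)·R2: [0, 0]
R4 ← R4 − R2: [0, 0]
2 pivots among 2 columns.
Every column is a pivot column, so the columns are linearly independent.

yes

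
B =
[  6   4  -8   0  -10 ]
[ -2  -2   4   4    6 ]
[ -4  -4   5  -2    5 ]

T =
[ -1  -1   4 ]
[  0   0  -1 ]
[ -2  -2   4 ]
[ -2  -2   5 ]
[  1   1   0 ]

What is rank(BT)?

First compute BT:
[[  0,   0, -12],
 [ -8,  -8,  30],
 [  3,   3,  -2]]
Now row reduce the product.
Swap R1 ↔ R2
R3 ← R3 + (3/8)·R1: [0, 0, 37/4]
R3 ← R3 + (37/48)·R2: [0, 0, 0]
2 nonzero rows, so rank(BT) = 2.

2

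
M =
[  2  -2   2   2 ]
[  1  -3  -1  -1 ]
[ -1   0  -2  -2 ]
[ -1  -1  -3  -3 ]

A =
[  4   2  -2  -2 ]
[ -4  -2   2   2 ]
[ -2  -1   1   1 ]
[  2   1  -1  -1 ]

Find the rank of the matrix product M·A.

First compute MA:
[[ 16,   8,  -8,  -8],
 [ 16,   8,  -8,  -8],
 [ -4,  -2,   2,   2],
 [  0,   0,   0,   0]]
Now row reduce the product.
R2 ← R2 − R1: [0, 0, 0, 0]
R3 ← R3 + (1/4)·R1: [0, 0, 0, 0]
1 nonzero row, so rank(MA) = 1.

1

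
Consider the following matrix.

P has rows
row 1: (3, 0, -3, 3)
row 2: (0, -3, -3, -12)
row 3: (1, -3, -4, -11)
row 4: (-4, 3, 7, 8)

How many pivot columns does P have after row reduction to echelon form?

Row reduce to echelon form.
R3 ← R3 − (1/3)·R1: [0, -3, -3, -12]
R4 ← R4 + (4/3)·R1: [0, 3, 3, 12]
R3 ← R3 − R2: [0, 0, 0, 0]
R4 ← R4 + R2: [0, 0, 0, 0]
Echelon form has 2 nonzero rows, so rank(P) = 2.
Each nonzero row contributes one pivot column: 2 pivot columns.

2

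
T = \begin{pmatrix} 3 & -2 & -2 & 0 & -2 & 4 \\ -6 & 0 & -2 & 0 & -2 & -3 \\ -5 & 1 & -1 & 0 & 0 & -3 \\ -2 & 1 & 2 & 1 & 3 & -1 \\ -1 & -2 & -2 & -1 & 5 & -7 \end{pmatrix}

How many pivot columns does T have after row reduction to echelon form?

5

Row reduce to echelon form.
R2 ← R2 + (2)·R1: [0, -4, -6, 0, -6, 5]
R3 ← R3 + (5/3)·R1: [0, -7/3, -13/3, 0, -10/3, 11/3]
R4 ← R4 + (2/3)·R1: [0, -1/3, 2/3, 1, 5/3, 5/3]
R5 ← R5 + (1/3)·R1: [0, -8/3, -8/3, -1, 13/3, -17/3]
R3 ← R3 − (7/12)·R2: [0, 0, -5/6, 0, 1/6, 3/4]
R4 ← R4 − (1/12)·R2: [0, 0, 7/6, 1, 13/6, 5/4]
R5 ← R5 − (2/3)·R2: [0, 0, 4/3, -1, 25/3, -9]
R4 ← R4 + (7/5)·R3: [0, 0, 0, 1, 12/5, 23/10]
R5 ← R5 + (8/5)·R3: [0, 0, 0, -1, 43/5, -39/5]
R5 ← R5 + R4: [0, 0, 0, 0, 11, -11/2]
Echelon form has 5 nonzero rows, so rank(T) = 5.
Each nonzero row contributes one pivot column: 5 pivot columns.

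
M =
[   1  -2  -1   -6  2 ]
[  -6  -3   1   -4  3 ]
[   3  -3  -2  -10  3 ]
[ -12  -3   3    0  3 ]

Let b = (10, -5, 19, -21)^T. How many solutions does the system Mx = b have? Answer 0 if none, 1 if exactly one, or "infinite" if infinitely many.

infinite

Row reduce the augmented matrix [M | b].
R2 ← R2 + (6)·R1: [0, -15, -5, -40, 15, 55]
R3 ← R3 − (3)·R1: [0, 3, 1, 8, -3, -11]
R4 ← R4 + (12)·R1: [0, -27, -9, -72, 27, 99]
R3 ← R3 + (1/5)·R2: [0, 0, 0, 0, 0, 0]
R4 ← R4 − (9/5)·R2: [0, 0, 0, 0, 0, 0]
The echelon form has 2 nonzero rows, and every pivot lies in the first 5 columns, so rank(M) = rank([M|b]) = 2.
The system is consistent.
rank = 2 < 5 unknowns, so there are infinitely many solutions.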